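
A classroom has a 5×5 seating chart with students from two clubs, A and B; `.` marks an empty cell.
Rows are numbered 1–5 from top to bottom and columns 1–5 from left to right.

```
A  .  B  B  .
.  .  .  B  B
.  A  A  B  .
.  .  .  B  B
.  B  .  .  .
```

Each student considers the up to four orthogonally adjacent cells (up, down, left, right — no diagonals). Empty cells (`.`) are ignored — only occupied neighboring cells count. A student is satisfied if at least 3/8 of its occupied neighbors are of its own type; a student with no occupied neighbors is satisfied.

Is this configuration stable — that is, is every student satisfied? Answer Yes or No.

(1,1)A 0/0 ✓
(1,3)B 1/1 ✓
(1,4)B 2/2 ✓
(2,4)B 3/3 ✓
(2,5)B 1/1 ✓
(3,2)A 1/1 ✓
(3,3)A 1/2 ✓
(3,4)B 2/3 ✓
(4,4)B 2/2 ✓
(4,5)B 1/1 ✓
(5,2)B 0/0 ✓
All meet the threshold, so the configuration is stable.

Yes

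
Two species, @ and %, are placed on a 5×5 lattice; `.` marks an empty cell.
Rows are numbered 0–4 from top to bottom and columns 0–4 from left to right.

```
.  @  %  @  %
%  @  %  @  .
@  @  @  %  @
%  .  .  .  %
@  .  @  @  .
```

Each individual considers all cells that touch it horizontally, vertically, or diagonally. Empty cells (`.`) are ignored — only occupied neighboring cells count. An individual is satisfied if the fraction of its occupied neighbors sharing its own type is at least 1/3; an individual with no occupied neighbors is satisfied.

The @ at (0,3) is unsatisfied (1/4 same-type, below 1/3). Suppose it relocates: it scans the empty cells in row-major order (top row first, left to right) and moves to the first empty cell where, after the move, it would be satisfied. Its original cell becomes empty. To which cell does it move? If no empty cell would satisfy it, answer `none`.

(0,0)

Vacating (0,3). Empty cells in order:
  (0,0): 2/3 same-type → satisfied — stop here.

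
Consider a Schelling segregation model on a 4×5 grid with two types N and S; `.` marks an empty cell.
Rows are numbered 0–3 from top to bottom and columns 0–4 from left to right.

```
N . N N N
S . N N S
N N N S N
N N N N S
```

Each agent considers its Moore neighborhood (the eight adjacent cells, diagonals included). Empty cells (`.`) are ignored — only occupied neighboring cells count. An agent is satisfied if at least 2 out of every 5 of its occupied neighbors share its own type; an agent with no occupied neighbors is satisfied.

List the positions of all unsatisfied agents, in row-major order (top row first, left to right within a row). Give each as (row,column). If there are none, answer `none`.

Row 0: (0,0)N 0/1 not · (0,2)N 3/3 satisfied · (0,3)N 4/5 satisfied · (0,4)N 2/3 satisfied
Row 1: (1,0)S 0/3 not · (1,2)N 5/6 satisfied · (1,3)N 6/8 satisfied · (1,4)S 1/5 not
Row 2: (2,0)N 3/4 satisfied · (2,1)N 6/7 satisfied · (2,2)N 6/7 satisfied · (2,3)S 2/8 not · (2,4)N 2/5 satisfied
Row 3: (3,0)N 3/3 satisfied · (3,1)N 5/5 satisfied · (3,2)N 4/5 satisfied · (3,3)N 3/5 satisfied · (3,4)S 1/3 not

(0,0), (1,0), (1,4), (2,3), (3,4)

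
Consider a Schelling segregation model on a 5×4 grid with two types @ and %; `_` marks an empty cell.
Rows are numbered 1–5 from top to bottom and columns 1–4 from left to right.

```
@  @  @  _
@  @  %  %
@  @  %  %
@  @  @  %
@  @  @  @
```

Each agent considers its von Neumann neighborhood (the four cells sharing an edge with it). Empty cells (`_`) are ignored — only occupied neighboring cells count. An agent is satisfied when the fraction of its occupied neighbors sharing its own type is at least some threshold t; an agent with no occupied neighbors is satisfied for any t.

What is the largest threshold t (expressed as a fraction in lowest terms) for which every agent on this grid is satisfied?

1/3

(1,1)@ 2/2
(1,2)@ 3/3
(1,3)@ 1/2
(2,1)@ 3/3
(2,2)@ 3/4
(2,3)% 2/4
(2,4)% 2/2
(3,1)@ 3/3
(3,2)@ 3/4
(3,3)% 2/4
(3,4)% 3/3
(4,1)@ 3/3
(4,2)@ 4/4
(4,3)@ 2/4
(4,4)% 1/3
(5,1)@ 2/2
(5,2)@ 3/3
(5,3)@ 3/3
(5,4)@ 1/2
The smallest same-type fraction is 1/3 at (4,4), which reduces to 1/3. Any threshold above that leaves this agent unsatisfied.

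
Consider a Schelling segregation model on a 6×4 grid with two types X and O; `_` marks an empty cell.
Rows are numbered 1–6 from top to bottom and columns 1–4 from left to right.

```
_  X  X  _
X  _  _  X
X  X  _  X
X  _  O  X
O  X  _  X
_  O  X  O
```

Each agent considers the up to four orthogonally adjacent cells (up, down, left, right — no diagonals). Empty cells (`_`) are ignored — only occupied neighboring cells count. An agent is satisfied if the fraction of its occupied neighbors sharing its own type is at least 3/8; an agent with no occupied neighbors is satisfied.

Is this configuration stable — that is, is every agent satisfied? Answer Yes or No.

Row 1: (1,2)X 1/1 satisfied · (1,3)X 1/1 satisfied
Row 2: (2,1)X 1/1 satisfied · (2,4)X 1/1 satisfied
Row 3: (3,1)X 3/3 satisfied · (3,2)X 1/1 satisfied · (3,4)X 2/2 satisfied
Row 4: (4,1)X 1/2 satisfied · (4,3)O 0/1 not · (4,4)X 2/3 satisfied
Row 5: (5,1)O 0/2 not · (5,2)X 0/2 not · (5,4)X 1/2 satisfied
Row 6: (6,2)O 0/2 not · (6,3)X 0/2 not · (6,4)O 0/2 not
For instance (4,3) has only 0/1 same-type neighbors, below 3/8.

No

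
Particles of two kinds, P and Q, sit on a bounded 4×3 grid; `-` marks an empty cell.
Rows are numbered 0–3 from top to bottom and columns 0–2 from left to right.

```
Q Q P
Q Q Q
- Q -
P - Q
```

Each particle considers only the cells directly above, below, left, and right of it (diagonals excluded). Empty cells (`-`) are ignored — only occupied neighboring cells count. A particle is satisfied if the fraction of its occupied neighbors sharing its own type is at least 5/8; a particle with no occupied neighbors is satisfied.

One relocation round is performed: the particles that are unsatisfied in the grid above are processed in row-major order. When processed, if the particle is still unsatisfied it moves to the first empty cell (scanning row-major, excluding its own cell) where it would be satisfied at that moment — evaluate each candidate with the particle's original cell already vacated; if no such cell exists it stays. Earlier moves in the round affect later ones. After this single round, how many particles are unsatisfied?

2

Initially unsatisfied (in order): (0,2), (1,2).
  (0,2): no empty cell satisfies it; stays.
  (1,2) → (2,0).
Resulting grid:
Q Q P
Q Q -
Q Q -
P - Q
Unsatisfied now: (0,2), (3,0).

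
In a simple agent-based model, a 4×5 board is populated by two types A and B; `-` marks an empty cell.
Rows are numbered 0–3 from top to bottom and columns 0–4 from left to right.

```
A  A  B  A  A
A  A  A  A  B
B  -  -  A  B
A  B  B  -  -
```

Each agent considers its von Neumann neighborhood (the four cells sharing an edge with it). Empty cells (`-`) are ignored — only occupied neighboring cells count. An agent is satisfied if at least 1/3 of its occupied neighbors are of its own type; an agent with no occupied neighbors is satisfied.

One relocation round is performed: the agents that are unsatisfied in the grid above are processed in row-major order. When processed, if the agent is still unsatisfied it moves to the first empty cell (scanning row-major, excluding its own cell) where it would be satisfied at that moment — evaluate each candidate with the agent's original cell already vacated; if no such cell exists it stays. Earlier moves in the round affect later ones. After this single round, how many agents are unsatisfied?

0

Initially unsatisfied (in order): (0,2), (2,0), (3,0).
  (0,2) → (2,1).
  (2,0): now satisfied by earlier moves; stays.
  (3,0) → (0,2).
Resulting grid:
A A A A A
A A A A B
B B - A B
- B B - -
All satisfied now.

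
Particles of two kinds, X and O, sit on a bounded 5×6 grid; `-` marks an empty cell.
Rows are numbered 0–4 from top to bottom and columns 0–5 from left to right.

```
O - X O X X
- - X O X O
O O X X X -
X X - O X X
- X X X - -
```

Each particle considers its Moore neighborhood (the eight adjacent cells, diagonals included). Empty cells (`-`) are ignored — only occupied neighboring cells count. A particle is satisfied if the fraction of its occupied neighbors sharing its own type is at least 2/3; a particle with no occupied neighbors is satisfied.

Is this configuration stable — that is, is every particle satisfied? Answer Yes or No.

No

(0,0)O 0/0 ok
(0,2)X 1/3 unhappy
(0,3)O 1/5 unhappy
(0,4)X 2/5 unhappy
(0,5)X 2/3 ok
(1,2)X 3/6 unhappy
(1,3)O 1/8 unhappy
(1,4)X 4/7 unhappy
(1,5)O 0/4 unhappy
(2,0)O 1/3 unhappy
(2,1)O 1/5 unhappy
(2,2)X 3/6 unhappy
(2,3)X 5/7 ok
(2,4)X 4/7 unhappy
(3,0)X 2/4 unhappy
(3,1)X 4/6 ok
(3,3)O 0/6 unhappy
(3,4)X 4/5 ok
(3,5)X 2/2 ok
(4,1)X 3/3 ok
(4,2)X 3/4 ok
(4,3)X 2/3 ok
For instance (0,2) has only 1/3 same-type neighbors, below 2/3.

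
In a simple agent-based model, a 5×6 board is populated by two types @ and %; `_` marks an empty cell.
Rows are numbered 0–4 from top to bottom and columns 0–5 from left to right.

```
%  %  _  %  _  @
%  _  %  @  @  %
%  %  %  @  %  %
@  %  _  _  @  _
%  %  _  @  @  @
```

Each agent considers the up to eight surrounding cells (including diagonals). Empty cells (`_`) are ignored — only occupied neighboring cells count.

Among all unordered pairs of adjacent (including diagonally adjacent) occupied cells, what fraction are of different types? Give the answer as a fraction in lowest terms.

Scan each occupied cell's neighbors to the right and below (and the two forward diagonals) so each pair is counted once.
From row 0: 3 unlike of 9 pairs (running 3/9).
From row 1: 7 unlike of 16 pairs (running 10/25).
From row 2: 6 unlike of 13 pairs (running 16/38).
From row 3: 3 unlike of 8 pairs (running 19/46).
From row 4: 0 unlike of 3 pairs (running 19/49).
Total adjacent occupied pairs: 49; unlike-type pairs: 19.
19/49 is already in lowest terms.

19/49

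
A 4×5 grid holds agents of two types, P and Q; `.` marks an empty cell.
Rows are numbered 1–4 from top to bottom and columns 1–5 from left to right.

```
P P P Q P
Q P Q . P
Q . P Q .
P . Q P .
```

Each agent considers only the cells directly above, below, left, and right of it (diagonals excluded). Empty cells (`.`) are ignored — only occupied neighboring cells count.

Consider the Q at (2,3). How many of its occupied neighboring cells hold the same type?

Occupied neighbors of (2,3): (1,3)=P, (3,3)=P, (2,2)=P.
Same type (Q): 0 of 3.

0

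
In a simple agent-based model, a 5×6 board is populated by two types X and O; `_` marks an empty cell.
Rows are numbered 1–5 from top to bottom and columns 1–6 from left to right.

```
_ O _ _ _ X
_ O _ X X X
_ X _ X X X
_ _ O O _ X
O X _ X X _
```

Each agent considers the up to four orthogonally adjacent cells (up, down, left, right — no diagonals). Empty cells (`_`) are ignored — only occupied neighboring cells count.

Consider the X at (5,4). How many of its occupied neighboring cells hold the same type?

1

Occupied neighbors of (5,4): (4,4)=O, (5,5)=X.
Same type (X): 1 of 2.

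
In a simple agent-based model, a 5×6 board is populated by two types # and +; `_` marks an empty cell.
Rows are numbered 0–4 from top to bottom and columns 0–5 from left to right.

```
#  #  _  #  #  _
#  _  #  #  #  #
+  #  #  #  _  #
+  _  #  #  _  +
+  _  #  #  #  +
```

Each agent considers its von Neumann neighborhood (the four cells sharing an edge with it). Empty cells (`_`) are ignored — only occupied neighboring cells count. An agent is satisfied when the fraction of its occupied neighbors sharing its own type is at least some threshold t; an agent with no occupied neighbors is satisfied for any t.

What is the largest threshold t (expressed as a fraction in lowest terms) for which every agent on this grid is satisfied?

1/3

(0,0)# 2/2
(0,1)# 1/1
(0,3)# 2/2
(0,4)# 2/2
(1,0)# 1/2
(1,2)# 2/2
(1,3)# 4/4
(1,4)# 3/3
(1,5)# 2/2
(2,0)+ 1/3
(2,1)# 1/2
(2,2)# 4/4
(2,3)# 3/3
(2,5)# 1/2
(3,0)+ 2/2
(3,2)# 3/3
(3,3)# 3/3
(3,5)+ 1/2
(4,0)+ 1/1
(4,2)# 2/2
(4,3)# 3/3
(4,4)# 1/2
(4,5)+ 1/2
The smallest same-type fraction is 1/3 at (2,0), which reduces to 1/3. Any threshold above that leaves this agent unsatisfied.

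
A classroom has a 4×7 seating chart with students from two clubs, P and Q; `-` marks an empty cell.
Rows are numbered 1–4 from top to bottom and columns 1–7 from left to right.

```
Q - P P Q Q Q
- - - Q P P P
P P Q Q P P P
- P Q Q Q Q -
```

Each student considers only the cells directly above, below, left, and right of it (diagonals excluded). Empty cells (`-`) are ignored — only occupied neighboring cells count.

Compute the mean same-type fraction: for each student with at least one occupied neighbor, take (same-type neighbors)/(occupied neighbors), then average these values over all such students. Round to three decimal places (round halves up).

Row 1: (1,1)Q — no occupied neighbors · (1,3)P 1/1 · (1,4)P 1/3 · (1,5)Q 1/3 · (1,6)Q 2/3 · (1,7)Q 1/2
Row 2: (2,4)Q 1/3 · (2,5)P 2/4 · (2,6)P 3/4 · (2,7)P 2/3
Row 3: (3,1)P 1/1 · (3,2)P 2/3 · (3,3)Q 2/3 · (3,4)Q 3/4 · (3,5)P 2/4 · (3,6)P 3/4 · (3,7)P 2/2
Row 4: (4,2)P 1/2 · (4,3)Q 2/3 · (4,4)Q 3/3 · (4,5)Q 2/3 · (4,6)Q 1/2
Sum over 21 students: 1/1 + 1/3 + 1/3 + 2/3 + 1/2 + 1/3 + 2/4 + 3/4 + 2/3 + 1/1 + 2/3 + 2/3 + 3/4 + 2/4 + 3/4 + 2/2 + 1/2 + 2/3 + 3/3 + 2/3 + 1/2 = 55/4; mean = 55/4 ÷ 21 = 55/84 = 0.654761… → 0.655.

0.655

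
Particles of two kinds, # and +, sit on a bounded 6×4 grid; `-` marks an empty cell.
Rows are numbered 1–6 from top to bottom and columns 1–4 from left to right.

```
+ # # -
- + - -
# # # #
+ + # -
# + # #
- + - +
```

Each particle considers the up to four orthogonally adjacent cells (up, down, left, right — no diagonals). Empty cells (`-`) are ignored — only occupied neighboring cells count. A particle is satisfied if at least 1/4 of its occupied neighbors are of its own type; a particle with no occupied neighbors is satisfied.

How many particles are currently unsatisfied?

(1,1)+ 0/1 ✗
(1,2)# 1/3 ✓
(1,3)# 1/1 ✓
(2,2)+ 0/2 ✗
(3,1)# 1/2 ✓
(3,2)# 2/4 ✓
(3,3)# 3/3 ✓
(3,4)# 1/1 ✓
(4,1)+ 1/3 ✓
(4,2)+ 2/4 ✓
(4,3)# 2/3 ✓
(5,1)# 0/2 ✗
(5,2)+ 2/4 ✓
(5,3)# 2/3 ✓
(5,4)# 1/2 ✓
(6,2)+ 1/1 ✓
(6,4)+ 0/1 ✗
Unsatisfied: (1,1), (2,2), (5,1), (6,4) — 4 in total.

4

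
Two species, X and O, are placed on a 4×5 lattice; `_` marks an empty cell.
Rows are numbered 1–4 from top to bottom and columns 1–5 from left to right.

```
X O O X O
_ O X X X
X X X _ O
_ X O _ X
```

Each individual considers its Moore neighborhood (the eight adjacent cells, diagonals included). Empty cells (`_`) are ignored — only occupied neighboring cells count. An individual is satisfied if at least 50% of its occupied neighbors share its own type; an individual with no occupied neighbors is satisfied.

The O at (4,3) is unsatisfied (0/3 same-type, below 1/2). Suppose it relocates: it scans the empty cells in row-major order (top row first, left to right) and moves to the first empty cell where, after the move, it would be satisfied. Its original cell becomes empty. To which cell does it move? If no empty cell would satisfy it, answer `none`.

Vacating (4,3). Empty cells in order:
  (2,1): 2/5 same-type → still unsatisfied.
  (3,4): 1/6 same-type → still unsatisfied.
  (4,1): 0/3 same-type → still unsatisfied.
  (4,4): 1/3 same-type → still unsatisfied.

none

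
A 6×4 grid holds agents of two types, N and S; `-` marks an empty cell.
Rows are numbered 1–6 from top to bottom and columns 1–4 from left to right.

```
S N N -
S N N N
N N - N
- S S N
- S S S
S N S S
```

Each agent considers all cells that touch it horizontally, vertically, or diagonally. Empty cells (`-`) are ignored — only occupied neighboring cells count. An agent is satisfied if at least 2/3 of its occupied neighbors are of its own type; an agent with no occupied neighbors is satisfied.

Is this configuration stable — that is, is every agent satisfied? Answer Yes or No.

Row 1: (1,1)S 1/3 not · (1,2)N 3/5 not · (1,3)N 4/4 satisfied
Row 2: (2,1)S 1/5 not · (2,2)N 5/7 satisfied · (2,3)N 6/6 satisfied · (2,4)N 3/3 satisfied
Row 3: (3,1)N 2/4 not · (3,2)N 3/6 not · (3,4)N 3/4 satisfied
Row 4: (4,2)S 3/5 not · (4,3)S 4/7 not · (4,4)N 1/4 not
Row 5: (5,2)S 5/6 satisfied · (5,3)S 6/8 satisfied · (5,4)S 4/5 satisfied
Row 6: (6,1)S 1/2 not · (6,2)N 0/4 not · (6,3)S 4/5 satisfied · (6,4)S 3/3 satisfied
For instance (1,1) has only 1/3 same-type neighbors, below 2/3.

No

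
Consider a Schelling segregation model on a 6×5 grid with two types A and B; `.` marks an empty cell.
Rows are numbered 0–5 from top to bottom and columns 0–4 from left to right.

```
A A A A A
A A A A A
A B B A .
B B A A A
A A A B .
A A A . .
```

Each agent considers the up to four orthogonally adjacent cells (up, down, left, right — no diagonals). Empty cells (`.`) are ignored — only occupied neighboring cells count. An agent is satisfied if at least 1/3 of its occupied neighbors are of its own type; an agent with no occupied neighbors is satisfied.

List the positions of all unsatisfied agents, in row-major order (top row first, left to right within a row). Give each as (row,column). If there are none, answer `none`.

Row 0: (0,0)A 2/2 ok · (0,1)A 3/3 ok · (0,2)A 3/3 ok · (0,3)A 3/3 ok · (0,4)A 2/2 ok
Row 1: (1,0)A 3/3 ok · (1,1)A 3/4 ok · (1,2)A 3/4 ok · (1,3)A 4/4 ok · (1,4)A 2/2 ok
Row 2: (2,0)A 1/3 ok · (2,1)B 2/4 ok · (2,2)B 1/4 unhappy · (2,3)A 2/3 ok
Row 3: (3,0)B 1/3 ok · (3,1)B 2/4 ok · (3,2)A 2/4 ok · (3,3)A 3/4 ok · (3,4)A 1/1 ok
Row 4: (4,0)A 2/3 ok · (4,1)A 3/4 ok · (4,2)A 3/4 ok · (4,3)B 0/2 unhappy
Row 5: (5,0)A 2/2 ok · (5,1)A 3/3 ok · (5,2)A 2/2 ok

(2,2), (4,3)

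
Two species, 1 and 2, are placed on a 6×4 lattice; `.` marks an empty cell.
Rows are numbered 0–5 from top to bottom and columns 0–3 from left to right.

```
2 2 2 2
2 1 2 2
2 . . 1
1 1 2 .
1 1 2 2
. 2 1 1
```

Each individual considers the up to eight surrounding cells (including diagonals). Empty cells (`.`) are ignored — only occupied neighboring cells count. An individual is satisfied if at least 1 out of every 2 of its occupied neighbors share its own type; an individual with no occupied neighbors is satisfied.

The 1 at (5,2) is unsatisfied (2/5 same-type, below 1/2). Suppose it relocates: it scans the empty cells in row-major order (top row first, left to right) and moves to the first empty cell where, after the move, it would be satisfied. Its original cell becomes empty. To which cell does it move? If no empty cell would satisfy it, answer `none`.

(2,2)

Vacating (5,2). Empty cells in order:
  (2,1): 3/7 same-type → still unsatisfied.
  (2,2): 3/6 same-type → satisfied — stop here.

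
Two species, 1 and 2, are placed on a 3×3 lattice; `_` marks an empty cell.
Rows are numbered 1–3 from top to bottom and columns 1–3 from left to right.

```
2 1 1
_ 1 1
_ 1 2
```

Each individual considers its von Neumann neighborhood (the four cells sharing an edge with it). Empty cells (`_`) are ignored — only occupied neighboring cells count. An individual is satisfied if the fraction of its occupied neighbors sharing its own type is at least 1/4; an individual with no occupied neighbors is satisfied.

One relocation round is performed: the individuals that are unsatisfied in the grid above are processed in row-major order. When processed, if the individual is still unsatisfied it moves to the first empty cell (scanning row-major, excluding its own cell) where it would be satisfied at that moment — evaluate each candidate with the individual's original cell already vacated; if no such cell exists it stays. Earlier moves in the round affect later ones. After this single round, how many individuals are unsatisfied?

Initially unsatisfied (in order): (1,1), (3,3).
  (1,1): no empty cell satisfies it; stays.
  (3,3) → (2,1).
Resulting grid:
2 1 1
2 1 1
_ 1 _
All satisfied now.

0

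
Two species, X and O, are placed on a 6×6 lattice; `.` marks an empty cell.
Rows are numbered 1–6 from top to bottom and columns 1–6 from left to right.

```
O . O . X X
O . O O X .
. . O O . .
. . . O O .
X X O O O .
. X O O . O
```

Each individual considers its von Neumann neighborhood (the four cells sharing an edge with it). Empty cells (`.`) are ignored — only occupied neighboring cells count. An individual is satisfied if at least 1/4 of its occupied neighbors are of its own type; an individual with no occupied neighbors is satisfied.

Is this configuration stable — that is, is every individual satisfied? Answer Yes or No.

Row 1: (1,1)O 1/1 ok · (1,3)O 1/1 ok · (1,5)X 2/2 ok · (1,6)X 1/1 ok
Row 2: (2,1)O 1/1 ok · (2,3)O 3/3 ok · (2,4)O 2/3 ok · (2,5)X 1/2 ok
Row 3: (3,3)O 2/2 ok · (3,4)O 3/3 ok
Row 4: (4,4)O 3/3 ok · (4,5)O 2/2 ok
Row 5: (5,1)X 1/1 ok · (5,2)X 2/3 ok · (5,3)O 2/3 ok · (5,4)O 4/4 ok · (5,5)O 2/2 ok
Row 6: (6,2)X 1/2 ok · (6,3)O 2/3 ok · (6,4)O 2/2 ok · (6,6)O 0/0 ok
All meet the threshold, so the configuration is stable.

Yes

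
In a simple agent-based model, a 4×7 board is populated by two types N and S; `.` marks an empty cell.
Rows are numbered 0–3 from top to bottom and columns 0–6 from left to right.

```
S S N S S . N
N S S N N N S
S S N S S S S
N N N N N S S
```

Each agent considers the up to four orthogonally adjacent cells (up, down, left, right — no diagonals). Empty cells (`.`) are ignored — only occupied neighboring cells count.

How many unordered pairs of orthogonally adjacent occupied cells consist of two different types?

22

Scan each occupied cell's neighbors to the right and below so each pair is counted once.
Row 0: S(0,0)–S(0,1)= S(0,0)–N(1,0)≠ S(0,1)–N(0,2)≠ S(0,1)–S(1,1)= N(0,2)–S(0,3)≠ N(0,2)–S(1,2)≠ S(0,3)–S(0,4)= S(0,3)–N(1,3)≠ S(0,4)–N(1,4)≠ N(0,6)–S(1,6)≠  → 7/10 unlike.
Row 1: N(1,0)–S(1,1)≠ N(1,0)–S(2,0)≠ S(1,1)–S(1,2)= S(1,1)–S(2,1)= S(1,2)–N(1,3)≠ S(1,2)–N(2,2)≠ N(1,3)–N(1,4)= N(1,3)–S(2,3)≠ N(1,4)–N(1,5)= N(1,4)–S(2,4)≠ N(1,5)–S(1,6)≠ N(1,5)–S(2,5)≠ S(1,6)–S(2,6)=  → 8/13 unlike.
Row 2: S(2,0)–S(2,1)= S(2,0)–N(3,0)≠ S(2,1)–N(2,2)≠ S(2,1)–N(3,1)≠ N(2,2)–S(2,3)≠ N(2,2)–N(3,2)= S(2,3)–S(2,4)= S(2,3)–N(3,3)≠ S(2,4)–S(2,5)= S(2,4)–N(3,4)≠ S(2,5)–S(2,6)= S(2,5)–S(3,5)= S(2,6)–S(3,6)=  → 6/13 unlike.
Row 3: N(3,0)–N(3,1)= N(3,1)–N(3,2)= N(3,2)–N(3,3)= N(3,3)–N(3,4)= N(3,4)–S(3,5)≠ S(3,5)–S(3,6)=  → 1/6 unlike.
Total adjacent occupied pairs: 42; unlike-type pairs: 22.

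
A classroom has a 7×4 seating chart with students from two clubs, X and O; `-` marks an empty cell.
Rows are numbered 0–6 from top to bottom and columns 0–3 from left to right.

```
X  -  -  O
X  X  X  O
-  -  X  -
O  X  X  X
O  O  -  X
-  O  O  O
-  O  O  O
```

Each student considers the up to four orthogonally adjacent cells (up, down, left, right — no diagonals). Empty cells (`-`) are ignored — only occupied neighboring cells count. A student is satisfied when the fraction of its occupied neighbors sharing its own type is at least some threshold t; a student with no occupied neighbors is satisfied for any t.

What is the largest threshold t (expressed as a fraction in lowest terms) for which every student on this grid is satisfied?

1/3

Row 0: (0,0)X 1/1 · (0,3)O 1/1
Row 1: (1,0)X 2/2 · (1,1)X 2/2 · (1,2)X 2/3 · (1,3)O 1/2
Row 2: (2,2)X 2/2
Row 3: (3,0)O 1/2 · (3,1)X 1/3 · (3,2)X 3/3 · (3,3)X 2/2
Row 4: (4,0)O 2/2 · (4,1)O 2/3 · (4,3)X 1/2
Row 5: (5,1)O 3/3 · (5,2)O 3/3 · (5,3)O 2/3
Row 6: (6,1)O 2/2 · (6,2)O 3/3 · (6,3)O 2/2
The smallest same-type fraction is 1/3 at (3,1), which reduces to 1/3. Any threshold above that leaves this student unsatisfied.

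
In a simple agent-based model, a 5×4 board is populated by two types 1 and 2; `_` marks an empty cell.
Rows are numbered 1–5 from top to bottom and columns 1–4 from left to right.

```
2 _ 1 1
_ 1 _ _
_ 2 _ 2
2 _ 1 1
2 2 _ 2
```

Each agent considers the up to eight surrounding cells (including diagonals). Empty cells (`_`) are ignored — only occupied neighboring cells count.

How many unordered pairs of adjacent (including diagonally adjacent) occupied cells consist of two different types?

Scan each occupied cell's neighbors to the right and below (and the two forward diagonals) so each pair is counted once.
From row 1: 1 unlike of 3 pairs (running 1/3).
From row 2: 1 unlike of 1 pairs (running 2/4).
From row 3: 3 unlike of 4 pairs (running 5/8).
From row 4: 3 unlike of 6 pairs (running 8/14).
From row 5: 0 unlike of 1 pairs (running 8/15).
Total adjacent occupied pairs: 15; unlike-type pairs: 8.

8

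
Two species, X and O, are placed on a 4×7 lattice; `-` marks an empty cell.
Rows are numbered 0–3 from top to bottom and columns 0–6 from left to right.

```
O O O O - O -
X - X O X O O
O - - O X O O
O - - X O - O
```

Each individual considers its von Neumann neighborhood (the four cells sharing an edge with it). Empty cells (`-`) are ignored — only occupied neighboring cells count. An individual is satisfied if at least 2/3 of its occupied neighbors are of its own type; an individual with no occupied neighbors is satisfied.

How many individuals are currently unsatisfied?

10

Row 0: (0,0)O 1/2 ✗ · (0,1)O 2/2 ✓ · (0,2)O 2/3 ✓ · (0,3)O 2/2 ✓ · (0,5)O 1/1 ✓
Row 1: (1,0)X 0/2 ✗ · (1,2)X 0/2 ✗ · (1,3)O 2/4 ✗ · (1,4)X 1/3 ✗ · (1,5)O 3/4 ✓ · (1,6)O 2/2 ✓
Row 2: (2,0)O 1/2 ✗ · (2,3)O 1/3 ✗ · (2,4)X 1/4 ✗ · (2,5)O 2/3 ✓ · (2,6)O 3/3 ✓
Row 3: (3,0)O 1/1 ✓ · (3,3)X 0/2 ✗ · (3,4)O 0/2 ✗ · (3,6)O 1/1 ✓
Unsatisfied: (0,0), (1,0), (1,2), (1,3), (1,4), (2,0), (2,3), (2,4), (3,3), (3,4) — 10 in total.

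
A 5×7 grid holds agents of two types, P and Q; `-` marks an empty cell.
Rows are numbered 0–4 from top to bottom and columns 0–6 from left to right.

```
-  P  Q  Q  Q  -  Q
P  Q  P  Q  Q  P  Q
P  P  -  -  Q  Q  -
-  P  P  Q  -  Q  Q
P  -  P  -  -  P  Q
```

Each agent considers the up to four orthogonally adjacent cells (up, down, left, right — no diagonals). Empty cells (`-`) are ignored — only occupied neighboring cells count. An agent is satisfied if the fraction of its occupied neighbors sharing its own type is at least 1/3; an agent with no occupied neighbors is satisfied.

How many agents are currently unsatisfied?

Row 0: (0,1)P 0/2 unhappy · (0,2)Q 1/3 ok · (0,3)Q 3/3 ok · (0,4)Q 2/2 ok · (0,6)Q 1/1 ok
Row 1: (1,0)P 1/2 ok · (1,1)Q 0/4 unhappy · (1,2)P 0/3 unhappy · (1,3)Q 2/3 ok · (1,4)Q 3/4 ok · (1,5)P 0/3 unhappy · (1,6)Q 1/2 ok
Row 2: (2,0)P 2/2 ok · (2,1)P 2/3 ok · (2,4)Q 2/2 ok · (2,5)Q 2/3 ok
Row 3: (3,1)P 2/2 ok · (3,2)P 2/3 ok · (3,3)Q 0/1 unhappy · (3,5)Q 2/3 ok · (3,6)Q 2/2 ok
Row 4: (4,0)P 0/0 ok · (4,2)P 1/1 ok · (4,5)P 0/2 unhappy · (4,6)Q 1/2 ok
Unsatisfied: (0,1), (1,1), (1,2), (1,5), (3,3), (4,5) — 6 in total.

6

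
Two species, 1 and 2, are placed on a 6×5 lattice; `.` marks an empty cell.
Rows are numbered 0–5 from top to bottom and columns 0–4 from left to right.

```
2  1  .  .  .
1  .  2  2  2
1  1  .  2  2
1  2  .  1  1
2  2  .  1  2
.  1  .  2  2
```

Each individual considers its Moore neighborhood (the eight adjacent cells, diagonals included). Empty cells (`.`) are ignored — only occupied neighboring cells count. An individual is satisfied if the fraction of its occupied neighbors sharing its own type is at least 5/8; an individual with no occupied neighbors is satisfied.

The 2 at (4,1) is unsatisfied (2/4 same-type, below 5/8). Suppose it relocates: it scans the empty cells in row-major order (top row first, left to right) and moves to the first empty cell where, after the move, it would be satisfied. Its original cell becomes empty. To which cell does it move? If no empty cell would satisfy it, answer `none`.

(0,2)

Vacating (4,1). Empty cells in order:
  (0,2): 2/3 same-type → satisfied — stop here.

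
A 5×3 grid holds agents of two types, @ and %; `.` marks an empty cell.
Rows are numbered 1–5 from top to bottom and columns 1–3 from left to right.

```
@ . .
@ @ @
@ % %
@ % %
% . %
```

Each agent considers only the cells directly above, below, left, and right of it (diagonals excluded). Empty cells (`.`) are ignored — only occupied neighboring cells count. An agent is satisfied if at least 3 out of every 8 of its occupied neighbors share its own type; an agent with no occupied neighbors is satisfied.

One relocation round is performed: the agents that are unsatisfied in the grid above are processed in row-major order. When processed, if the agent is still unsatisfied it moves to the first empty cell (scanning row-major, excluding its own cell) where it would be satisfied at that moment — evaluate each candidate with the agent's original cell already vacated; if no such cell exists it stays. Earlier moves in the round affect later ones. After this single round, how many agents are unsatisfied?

0

Initially unsatisfied (in order): (4,1), (5,1).
  (4,1) → (1,2).
  (5,1): now satisfied by earlier moves; stays.
Resulting grid:
@ @ .
@ @ @
@ % %
. % %
% . %
All satisfied now.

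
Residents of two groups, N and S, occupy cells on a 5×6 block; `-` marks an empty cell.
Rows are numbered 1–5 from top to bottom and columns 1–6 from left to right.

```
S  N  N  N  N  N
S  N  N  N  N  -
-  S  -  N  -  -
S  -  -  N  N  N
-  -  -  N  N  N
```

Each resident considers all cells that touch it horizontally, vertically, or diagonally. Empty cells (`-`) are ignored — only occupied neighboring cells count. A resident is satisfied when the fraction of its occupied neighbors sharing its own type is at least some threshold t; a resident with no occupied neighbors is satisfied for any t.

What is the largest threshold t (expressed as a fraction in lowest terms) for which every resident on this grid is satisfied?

1/3

(1,1)S 1/3
(1,2)N 3/5
(1,3)N 5/5
(1,4)N 5/5
(1,5)N 4/4
(1,6)N 2/2
(2,1)S 2/4
(2,2)N 3/6
(2,3)N 6/7
(2,4)N 6/6
(2,5)N 5/5
(3,2)S 2/4
(3,4)N 5/5
(4,1)S 1/1
(4,4)N 4/4
(4,5)N 6/6
(4,6)N 3/3
(5,4)N 3/3
(5,5)N 5/5
(5,6)N 3/3
The smallest same-type fraction is 1/3 at (1,1), which reduces to 1/3. Any threshold above that leaves this resident unsatisfied.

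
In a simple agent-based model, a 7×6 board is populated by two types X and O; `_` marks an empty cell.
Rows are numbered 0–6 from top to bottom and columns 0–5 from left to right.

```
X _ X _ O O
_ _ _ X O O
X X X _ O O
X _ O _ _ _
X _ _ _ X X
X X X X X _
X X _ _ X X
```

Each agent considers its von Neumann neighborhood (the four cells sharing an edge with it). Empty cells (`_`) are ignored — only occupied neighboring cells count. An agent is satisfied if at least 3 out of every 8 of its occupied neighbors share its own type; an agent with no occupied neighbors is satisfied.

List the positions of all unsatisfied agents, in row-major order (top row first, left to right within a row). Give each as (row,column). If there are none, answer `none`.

(0,0)X 0/0 ok
(0,2)X 0/0 ok
(0,4)O 2/2 ok
(0,5)O 2/2 ok
(1,3)X 0/1 unhappy
(1,4)O 3/4 ok
(1,5)O 3/3 ok
(2,0)X 2/2 ok
(2,1)X 2/2 ok
(2,2)X 1/2 ok
(2,4)O 2/2 ok
(2,5)O 2/2 ok
(3,0)X 2/2 ok
(3,2)O 0/1 unhappy
(4,0)X 2/2 ok
(4,4)X 2/2 ok
(4,5)X 1/1 ok
(5,0)X 3/3 ok
(5,1)X 3/3 ok
(5,2)X 2/2 ok
(5,3)X 2/2 ok
(5,4)X 3/3 ok
(6,0)X 2/2 ok
(6,1)X 2/2 ok
(6,4)X 2/2 ok
(6,5)X 1/1 ok

(1,3), (3,2)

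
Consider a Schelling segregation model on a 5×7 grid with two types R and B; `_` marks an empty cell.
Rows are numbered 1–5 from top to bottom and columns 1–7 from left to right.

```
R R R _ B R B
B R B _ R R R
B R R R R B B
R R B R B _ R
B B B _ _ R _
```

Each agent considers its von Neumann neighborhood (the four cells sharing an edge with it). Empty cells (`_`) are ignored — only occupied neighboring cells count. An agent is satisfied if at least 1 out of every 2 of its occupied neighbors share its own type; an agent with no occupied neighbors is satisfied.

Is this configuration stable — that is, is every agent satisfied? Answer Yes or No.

(1,1)R 1/2 ok
(1,2)R 3/3 ok
(1,3)R 1/2 ok
(1,5)B 0/2 unhappy
(1,6)R 1/3 unhappy
(1,7)B 0/2 unhappy
(2,1)B 1/3 unhappy
(2,2)R 2/4 ok
(2,3)B 0/3 unhappy
(2,5)R 2/3 ok
(2,6)R 3/4 ok
(2,7)R 1/3 unhappy
(3,1)B 1/3 unhappy
(3,2)R 3/4 ok
(3,3)R 2/4 ok
(3,4)R 3/3 ok
(3,5)R 2/4 ok
(3,6)B 1/3 unhappy
(3,7)B 1/3 unhappy
(4,1)R 1/3 unhappy
(4,2)R 2/4 ok
(4,3)B 1/4 unhappy
(4,4)R 1/3 unhappy
(4,5)B 0/2 unhappy
(4,7)R 0/1 unhappy
(5,1)B 1/2 ok
(5,2)B 2/3 ok
(5,3)B 2/2 ok
(5,6)R 0/0 ok
For instance (1,5) has only 0/2 same-type neighbors, below 1/2.

No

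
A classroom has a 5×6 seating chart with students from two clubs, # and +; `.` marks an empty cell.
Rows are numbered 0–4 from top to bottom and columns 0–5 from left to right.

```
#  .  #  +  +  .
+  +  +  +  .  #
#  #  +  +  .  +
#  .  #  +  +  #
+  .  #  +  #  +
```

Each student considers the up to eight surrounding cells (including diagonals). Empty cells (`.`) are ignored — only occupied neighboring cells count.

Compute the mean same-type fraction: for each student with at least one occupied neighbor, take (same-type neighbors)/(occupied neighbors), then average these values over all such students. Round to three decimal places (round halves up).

0.427

Row 0: (0,0)# 0/2 · (0,2)# 0/4 · (0,3)+ 3/4 · (0,4)+ 2/3
Row 1: (1,0)+ 1/4 · (1,1)+ 3/7 · (1,2)+ 5/7 · (1,3)+ 5/6 · (1,5)# 0/2
Row 2: (2,0)# 2/4 · (2,1)# 3/7 · (2,2)+ 5/7 · (2,3)+ 5/6 · (2,5)+ 1/3
Row 3: (3,0)# 2/3 · (3,2)# 2/6 · (3,3)+ 4/7 · (3,4)+ 5/7 · (3,5)# 1/4
Row 4: (4,0)+ 0/1 · (4,2)# 1/3 · (4,3)+ 2/5 · (4,4)# 1/5 · (4,5)+ 1/3
Sum over 24 students: 0/2 + 0/4 + 3/4 + 2/3 + 1/4 + 3/7 + 5/7 + 5/6 + 0/2 + 2/4 + 3/7 + 5/7 + 5/6 + 1/3 + 2/3 + 2/6 + 4/7 + 5/7 + 1/4 + 0/1 + 1/3 + 2/5 + 1/5 + 1/3 = 4307/420; mean = 4307/420 ÷ 24 = 4307/10080 = 0.427281… → 0.427.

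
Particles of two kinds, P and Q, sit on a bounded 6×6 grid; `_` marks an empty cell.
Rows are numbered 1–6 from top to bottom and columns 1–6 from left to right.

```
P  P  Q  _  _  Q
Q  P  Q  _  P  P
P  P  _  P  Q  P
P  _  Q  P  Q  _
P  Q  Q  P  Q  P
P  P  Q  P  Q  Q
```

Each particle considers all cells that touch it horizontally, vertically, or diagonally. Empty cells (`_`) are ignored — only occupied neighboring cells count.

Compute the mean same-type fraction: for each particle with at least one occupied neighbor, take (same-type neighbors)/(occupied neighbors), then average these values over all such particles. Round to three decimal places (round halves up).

(1,1)P 2/3
(1,2)P 2/5
(1,3)Q 1/3
(1,6)Q 0/2
(2,1)Q 0/5
(2,2)P 4/7
(2,3)Q 1/5
(2,5)P 3/5
(2,6)P 2/4
(3,1)P 3/4
(3,2)P 3/6
(3,4)P 2/6
(3,5)Q 1/6
(3,6)P 2/4
(4,1)P 3/4
(4,3)Q 2/6
(4,4)P 2/7
(4,5)Q 2/7
(5,1)P 3/4
(5,2)Q 3/7
(5,3)Q 3/7
(5,4)P 2/8
(5,5)Q 3/7
(5,6)P 0/4
(6,1)P 2/3
(6,2)P 2/5
(6,3)Q 2/5
(6,4)P 1/5
(6,5)Q 2/5
(6,6)Q 2/3
Sum over 30 particles: 2/3 + 2/5 + 1/3 + 0/2 + 0/5 + 4/7 + 1/5 + 3/5 + 2/4 + 3/4 + 3/6 + 2/6 + 1/6 + 2/4 + 3/4 + 2/6 + 2/7 + 2/7 + 3/4 + 3/7 + 3/7 + 2/8 + 3/7 + 0/4 + 2/3 + 2/5 + 2/5 + 1/5 + 2/5 + 2/3 = 2561/210; mean = 2561/210 ÷ 30 = 2561/6300 = 0.406507… → 0.407.

0.407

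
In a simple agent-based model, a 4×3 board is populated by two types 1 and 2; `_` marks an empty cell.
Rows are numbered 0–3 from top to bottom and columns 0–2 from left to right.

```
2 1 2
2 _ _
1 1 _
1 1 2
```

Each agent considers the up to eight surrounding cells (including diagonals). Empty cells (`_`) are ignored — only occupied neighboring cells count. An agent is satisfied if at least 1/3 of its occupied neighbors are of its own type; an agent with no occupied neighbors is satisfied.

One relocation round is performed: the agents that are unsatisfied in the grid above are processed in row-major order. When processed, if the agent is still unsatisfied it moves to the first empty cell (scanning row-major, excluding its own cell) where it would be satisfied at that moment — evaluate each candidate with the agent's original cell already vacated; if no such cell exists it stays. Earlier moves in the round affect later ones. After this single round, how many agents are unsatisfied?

Initially unsatisfied (in order): (0,1), (0,2), (1,0), (3,2).
  (0,1) → (1,1).
  (0,2) → (0,1).
  (1,0): now satisfied by earlier moves; stays.
  (3,2) → (0,2).
Resulting grid:
2 2 2
2 1 _
1 1 _
1 1 _
All satisfied now.

0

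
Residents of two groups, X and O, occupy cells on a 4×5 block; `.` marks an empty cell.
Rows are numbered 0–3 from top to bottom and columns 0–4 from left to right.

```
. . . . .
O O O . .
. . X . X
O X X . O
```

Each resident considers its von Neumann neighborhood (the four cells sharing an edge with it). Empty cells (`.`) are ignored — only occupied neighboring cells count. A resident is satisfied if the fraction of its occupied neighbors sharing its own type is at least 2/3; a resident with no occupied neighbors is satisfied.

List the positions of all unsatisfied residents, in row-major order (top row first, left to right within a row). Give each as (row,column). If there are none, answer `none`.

(1,2), (2,2), (2,4), (3,0), (3,1), (3,4)

(1,0)O 1/1 ok
(1,1)O 2/2 ok
(1,2)O 1/2 unhappy
(2,2)X 1/2 unhappy
(2,4)X 0/1 unhappy
(3,0)O 0/1 unhappy
(3,1)X 1/2 unhappy
(3,2)X 2/2 ok
(3,4)O 0/1 unhappy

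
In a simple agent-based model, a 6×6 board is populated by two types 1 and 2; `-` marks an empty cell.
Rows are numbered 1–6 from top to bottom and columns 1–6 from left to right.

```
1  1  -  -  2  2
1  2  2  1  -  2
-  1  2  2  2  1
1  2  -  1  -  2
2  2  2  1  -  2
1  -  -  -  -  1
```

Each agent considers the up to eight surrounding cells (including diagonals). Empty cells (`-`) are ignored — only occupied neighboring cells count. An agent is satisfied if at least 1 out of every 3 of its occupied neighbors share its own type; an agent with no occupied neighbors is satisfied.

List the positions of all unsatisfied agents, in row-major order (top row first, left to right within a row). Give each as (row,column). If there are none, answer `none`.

(2,4), (3,6), (4,1), (4,4), (6,1), (6,6)

(1,1)1 2/3 ✓
(1,2)1 2/4 ✓
(1,5)2 2/3 ✓
(1,6)2 2/2 ✓
(2,1)1 3/4 ✓
(2,2)2 2/6 ✓
(2,3)2 3/6 ✓
(2,4)1 0/5 ✗
(2,6)2 3/4 ✓
(3,2)1 2/6 ✓
(3,3)2 4/7 ✓
(3,4)2 3/5 ✓
(3,5)2 3/6 ✓
(3,6)1 0/3 ✗
(4,1)1 1/4 ✗
(4,2)2 4/6 ✓
(4,4)1 1/5 ✗
(4,6)2 2/3 ✓
(5,1)2 2/4 ✓
(5,2)2 3/5 ✓
(5,3)2 2/4 ✓
(5,4)1 1/2 ✓
(5,6)2 1/2 ✓
(6,1)1 0/2 ✗
(6,6)1 0/1 ✗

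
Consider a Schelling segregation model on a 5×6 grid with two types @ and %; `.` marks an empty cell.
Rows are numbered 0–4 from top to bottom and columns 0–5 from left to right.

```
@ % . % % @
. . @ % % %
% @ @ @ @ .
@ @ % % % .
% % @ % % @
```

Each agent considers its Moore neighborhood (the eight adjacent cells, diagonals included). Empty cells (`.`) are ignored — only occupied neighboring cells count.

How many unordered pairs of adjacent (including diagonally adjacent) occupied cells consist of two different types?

35

Scan each occupied cell's neighbors to the right and below (and the two forward diagonals) so each pair is counted once.
From row 0: 6 unlike of 12 pairs (running 6/12).
From row 1: 7 unlike of 12 pairs (running 13/24).
From row 2: 11 unlike of 17 pairs (running 24/41).
From row 3: 8 unlike of 18 pairs (running 32/59).
From row 4: 3 unlike of 5 pairs (running 35/64).
Total adjacent occupied pairs: 64; unlike-type pairs: 35.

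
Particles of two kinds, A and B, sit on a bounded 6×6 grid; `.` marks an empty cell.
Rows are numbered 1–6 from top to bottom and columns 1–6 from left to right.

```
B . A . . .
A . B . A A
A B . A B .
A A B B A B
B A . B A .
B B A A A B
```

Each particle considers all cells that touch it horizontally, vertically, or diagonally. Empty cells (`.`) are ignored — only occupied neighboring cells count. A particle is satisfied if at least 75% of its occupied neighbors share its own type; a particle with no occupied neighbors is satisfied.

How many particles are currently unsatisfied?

24

Row 1: (1,1)B 0/1 not · (1,3)A 0/1 not
Row 2: (2,1)A 1/3 not · (2,3)B 1/3 not · (2,5)A 2/3 not · (2,6)A 1/2 not
Row 3: (3,1)A 3/4 satisfied · (3,2)B 2/6 not · (3,4)A 2/6 not · (3,5)B 2/6 not
Row 4: (4,1)A 3/5 not · (4,2)A 3/6 not · (4,3)B 3/6 not · (4,4)B 3/6 not · (4,5)A 2/6 not · (4,6)B 1/3 not
Row 5: (5,1)B 2/5 not · (5,2)A 3/7 not · (5,4)B 2/7 not · (5,5)A 3/7 not
Row 6: (6,1)B 2/3 not · (6,2)B 2/4 not · (6,3)A 2/4 not · (6,4)A 3/4 satisfied · (6,5)A 2/4 not · (6,6)B 0/2 not
Unsatisfied: (1,1), (1,3), (2,1), (2,3), (2,5), (2,6), (3,2), (3,4), (3,5), (4,1), (4,2), (4,3), (4,4), (4,5), (4,6), (5,1), (5,2), (5,4), (5,5), (6,1), (6,2), (6,3), (6,5), (6,6) — 24 in total.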